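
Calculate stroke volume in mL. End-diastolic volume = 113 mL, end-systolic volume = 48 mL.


SV = EDV - ESV
SV = 113 - 48
SV = 65 mL


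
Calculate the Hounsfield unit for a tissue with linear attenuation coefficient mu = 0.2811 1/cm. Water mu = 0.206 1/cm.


HU = ((mu_tissue - mu_water) / mu_water) * 1000
HU = ((0.2811 - 0.206) / 0.206) * 1000
HU = 364.6


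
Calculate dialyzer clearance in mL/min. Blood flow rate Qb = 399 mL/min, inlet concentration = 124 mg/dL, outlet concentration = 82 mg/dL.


K = Qb * (Cb_in - Cb_out) / Cb_in
K = 399 * (124 - 82) / 124
K = 135.1 mL/min


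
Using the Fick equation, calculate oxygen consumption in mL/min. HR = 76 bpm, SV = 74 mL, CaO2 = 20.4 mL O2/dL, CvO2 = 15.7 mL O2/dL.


CO = HR*SV = 76*74/1000 = 5.624 L/min
a-v O2 diff = 20.4 - 15.7 = 4.7 mL/dL
VO2 = CO * (CaO2-CvO2) * 10 dL/L
VO2 = 5.624 * 4.7 * 10
VO2 = 264.3 mL/min


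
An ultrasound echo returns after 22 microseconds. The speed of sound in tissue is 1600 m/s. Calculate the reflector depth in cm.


depth = c * t / 2
t = 22 us = 2.2000e-05 s
depth = 1600 * 2.2000e-05 / 2
depth = 0.0176 m = 1.76 cm


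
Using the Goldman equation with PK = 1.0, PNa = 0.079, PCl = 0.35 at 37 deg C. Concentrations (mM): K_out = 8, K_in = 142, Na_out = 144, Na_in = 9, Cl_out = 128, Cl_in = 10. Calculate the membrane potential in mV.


Vm = (RT/F)*ln((PK*Ko + PNa*Nao + PCl*Cli)/(PK*Ki + PNa*Nai + PCl*Clo))
Numer = 22.876, Denom = 187.511
Vm = -56.22 mV


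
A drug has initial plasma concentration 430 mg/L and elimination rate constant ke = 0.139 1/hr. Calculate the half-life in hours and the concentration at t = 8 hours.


t_half = ln(2) / ke = 0.693147 / 0.139 = 4.987 hr
C(t) = C0 * exp(-ke*t) = 430 * exp(-0.139*8)
C(8) = 141.4 mg/L


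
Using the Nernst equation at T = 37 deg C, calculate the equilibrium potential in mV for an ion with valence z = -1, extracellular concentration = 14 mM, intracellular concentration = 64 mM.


E = (RT/(zF)) * ln(C_out/C_in)
T = 37 + 273.15 = 310.15 K
E = (8.314 * 310.15 / (-1 * 96485)) * ln(14/64)
E = 40.62 mV


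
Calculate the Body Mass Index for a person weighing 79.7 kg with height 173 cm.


BMI = weight / height^2
height = 173 cm = 1.73 m
BMI = 79.7 / 1.73^2
BMI = 26.63 kg/m^2


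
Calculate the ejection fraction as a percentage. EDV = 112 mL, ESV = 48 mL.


SV = EDV - ESV = 112 - 48 = 64 mL
EF = SV/EDV * 100 = 64/112 * 100
EF = 57.14%


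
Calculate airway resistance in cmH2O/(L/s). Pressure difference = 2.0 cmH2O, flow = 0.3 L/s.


R = dP / flow
R = 2.0 / 0.3
R = 6.667 cmH2O/(L/s)


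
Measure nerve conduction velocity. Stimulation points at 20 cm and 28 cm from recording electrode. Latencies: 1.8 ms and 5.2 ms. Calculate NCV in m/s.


Distance = (28 - 20) / 100 = 0.08 m
dt = (5.2 - 1.8) / 1000 = 0.0034 s
NCV = dist / dt = 23.53 m/s


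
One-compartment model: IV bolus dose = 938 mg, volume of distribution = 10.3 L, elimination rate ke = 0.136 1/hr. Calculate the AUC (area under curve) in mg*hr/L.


C0 = Dose/Vd = 938/10.3 = 91.068 mg/L
AUC = C0/ke = 91.068/0.136
AUC = 669.6 mg*hr/L


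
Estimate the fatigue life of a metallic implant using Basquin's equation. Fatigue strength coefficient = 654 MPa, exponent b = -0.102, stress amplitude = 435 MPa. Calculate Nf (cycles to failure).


sigma_a = sigma_f' * (2Nf)^b
2Nf = (sigma_a/sigma_f')^(1/b)
2Nf = (435/654)^(1/-0.102)
2Nf = 54.47054
Nf = 27.24


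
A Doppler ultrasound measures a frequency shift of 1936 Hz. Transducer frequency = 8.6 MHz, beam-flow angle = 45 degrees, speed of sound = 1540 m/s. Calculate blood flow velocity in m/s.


v = fd * c / (2 * f0 * cos(theta))
v = 1936 * 1540 / (2 * 8.6000e+06 * cos(45))
v = 0.2451 m/s


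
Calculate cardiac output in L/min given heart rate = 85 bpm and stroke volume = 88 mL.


CO = HR * SV
CO = 85 * 88 / 1000
CO = 7.48 L/min


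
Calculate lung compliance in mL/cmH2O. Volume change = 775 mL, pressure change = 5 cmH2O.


C = dV / dP
C = 775 / 5
C = 155 mL/cmH2O


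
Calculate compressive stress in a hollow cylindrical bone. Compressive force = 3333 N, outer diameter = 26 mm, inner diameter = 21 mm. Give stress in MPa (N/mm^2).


A = pi*(r_o^2 - r_i^2)
r_o = 13 mm, r_i = 10.5 mm
A = 184.569 mm^2
sigma = F/A = 3333 / 184.569
sigma = 18.06 MPa


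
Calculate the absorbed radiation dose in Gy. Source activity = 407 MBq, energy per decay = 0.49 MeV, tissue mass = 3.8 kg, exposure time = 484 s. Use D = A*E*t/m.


A = 407 MBq = 4.0700e+08 Bq
E = 0.49 MeV = 7.8498e-14 J
D = A*E*t/m = 4.0700e+08*7.8498e-14*484/3.8
D = 0.004069 Gy


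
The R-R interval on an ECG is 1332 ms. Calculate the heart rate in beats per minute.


HR = 60 / RR_interval(s)
RR = 1332 ms = 1.332 s
HR = 60 / 1.332 = 45.05 bpm


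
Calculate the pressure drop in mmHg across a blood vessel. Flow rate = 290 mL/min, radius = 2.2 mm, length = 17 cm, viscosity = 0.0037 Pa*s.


dP = 8*mu*L*Q / (pi*r^4)
Q = 290 mL/min = 4.83333e-06 m^3/s
dP = 330.481 Pa = 330.481 / 133.322 mmHg = 2.479 mmHg


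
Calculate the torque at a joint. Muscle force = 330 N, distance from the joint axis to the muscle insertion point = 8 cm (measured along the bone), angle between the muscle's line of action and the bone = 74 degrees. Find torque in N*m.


Torque = F * d * sin(theta)   (moment arm = d*sin(theta))
d = 8 cm = 0.08 m
Torque = 330 * 0.08 * sin(74)
Torque = 25.38 N*m


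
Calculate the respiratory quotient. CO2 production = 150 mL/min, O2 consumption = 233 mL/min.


RQ = VCO2 / VO2
RQ = 150 / 233
RQ = 0.6438


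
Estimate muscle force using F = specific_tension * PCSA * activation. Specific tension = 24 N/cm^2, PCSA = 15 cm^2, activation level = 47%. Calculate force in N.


F = sigma * PCSA * activation
F = 24 * 15 * 0.47
F = 169.2 N


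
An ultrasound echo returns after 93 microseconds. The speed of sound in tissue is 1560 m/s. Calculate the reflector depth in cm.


depth = c * t / 2
t = 93 us = 9.3000e-05 s
depth = 1560 * 9.3000e-05 / 2
depth = 0.07254 m = 7.254 cm


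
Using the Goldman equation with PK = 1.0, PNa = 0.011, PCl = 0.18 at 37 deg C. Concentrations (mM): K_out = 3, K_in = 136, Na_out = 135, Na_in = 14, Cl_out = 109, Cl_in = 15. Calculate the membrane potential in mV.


Vm = (RT/F)*ln((PK*Ko + PNa*Nao + PCl*Cli)/(PK*Ki + PNa*Nai + PCl*Clo))
Numer = 7.185, Denom = 155.774
Vm = -82.22 mV


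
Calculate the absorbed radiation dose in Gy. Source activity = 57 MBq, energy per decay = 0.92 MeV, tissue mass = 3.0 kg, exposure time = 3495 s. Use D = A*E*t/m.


A = 57 MBq = 5.7000e+07 Bq
E = 0.92 MeV = 1.47384e-13 J
D = A*E*t/m = 5.7000e+07*1.47384e-13*3495/3.0
D = 0.009787 Gy


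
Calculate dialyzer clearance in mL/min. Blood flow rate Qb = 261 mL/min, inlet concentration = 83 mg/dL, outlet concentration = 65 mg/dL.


K = Qb * (Cb_in - Cb_out) / Cb_in
K = 261 * (83 - 65) / 83
K = 56.6 mL/min


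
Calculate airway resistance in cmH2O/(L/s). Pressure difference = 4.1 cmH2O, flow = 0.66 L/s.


R = dP / flow
R = 4.1 / 0.66
R = 6.212 cmH2O/(L/s)


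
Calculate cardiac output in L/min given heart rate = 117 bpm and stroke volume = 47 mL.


CO = HR * SV
CO = 117 * 47 / 1000
CO = 5.499 L/min


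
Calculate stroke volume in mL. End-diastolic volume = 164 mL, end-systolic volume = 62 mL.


SV = EDV - ESV
SV = 164 - 62
SV = 102 mL


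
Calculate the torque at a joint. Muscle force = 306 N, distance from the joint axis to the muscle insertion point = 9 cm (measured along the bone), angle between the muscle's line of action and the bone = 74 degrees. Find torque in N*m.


Torque = F * d * sin(theta)   (moment arm = d*sin(theta))
d = 9 cm = 0.09 m
Torque = 306 * 0.09 * sin(74)
Torque = 26.47 N*m


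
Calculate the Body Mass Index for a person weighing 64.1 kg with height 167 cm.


BMI = weight / height^2
height = 167 cm = 1.67 m
BMI = 64.1 / 1.67^2
BMI = 22.98 kg/m^2


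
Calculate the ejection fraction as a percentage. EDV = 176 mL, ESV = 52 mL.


SV = EDV - ESV = 176 - 52 = 124 mL
EF = SV/EDV * 100 = 124/176 * 100
EF = 70.45%


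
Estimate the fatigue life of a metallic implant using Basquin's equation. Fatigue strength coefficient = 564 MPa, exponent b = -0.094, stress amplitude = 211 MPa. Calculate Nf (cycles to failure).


sigma_a = sigma_f' * (2Nf)^b
2Nf = (sigma_a/sigma_f')^(1/b)
2Nf = (211/564)^(1/-0.094)
2Nf = 34875.267
Nf = 1.744e+04


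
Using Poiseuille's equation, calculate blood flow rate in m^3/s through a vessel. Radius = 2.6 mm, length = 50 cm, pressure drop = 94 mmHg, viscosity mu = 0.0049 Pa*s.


Q = pi*r^4*dP / (8*mu*L)
r = 0.0026 m, L = 0.5 m
dP = 94 mmHg = 12532.268 Pa
Q = 9.1795e-05 m^3/s


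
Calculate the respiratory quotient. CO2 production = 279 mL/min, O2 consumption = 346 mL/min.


RQ = VCO2 / VO2
RQ = 279 / 346
RQ = 0.8064


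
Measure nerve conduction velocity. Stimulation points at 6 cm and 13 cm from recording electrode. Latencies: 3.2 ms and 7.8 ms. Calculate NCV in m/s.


Distance = (13 - 6) / 100 = 0.07 m
dt = (7.8 - 3.2) / 1000 = 0.0046 s
NCV = dist / dt = 15.22 m/s


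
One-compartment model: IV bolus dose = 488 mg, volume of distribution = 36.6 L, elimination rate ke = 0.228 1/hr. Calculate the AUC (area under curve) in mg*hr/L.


C0 = Dose/Vd = 488/36.6 = 13.3333 mg/L
AUC = C0/ke = 13.3333/0.228
AUC = 58.48 mg*hr/L


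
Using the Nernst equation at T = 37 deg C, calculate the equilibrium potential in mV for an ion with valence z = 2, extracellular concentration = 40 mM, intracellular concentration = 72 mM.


E = (RT/(zF)) * ln(C_out/C_in)
T = 37 + 273.15 = 310.15 K
E = (8.314 * 310.15 / (2 * 96485)) * ln(40/72)
E = -7.854 mV


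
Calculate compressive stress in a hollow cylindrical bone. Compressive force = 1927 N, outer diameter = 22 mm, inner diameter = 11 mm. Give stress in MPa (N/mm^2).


A = pi*(r_o^2 - r_i^2)
r_o = 11 mm, r_i = 5.5 mm
A = 285.1 mm^2
sigma = F/A = 1927 / 285.1
sigma = 6.759 MPa


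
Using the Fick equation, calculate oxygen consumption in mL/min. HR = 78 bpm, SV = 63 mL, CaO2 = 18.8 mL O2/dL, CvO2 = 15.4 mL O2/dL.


CO = HR*SV = 78*63/1000 = 4.914 L/min
a-v O2 diff = 18.8 - 15.4 = 3.4 mL/dL
VO2 = CO * (CaO2-CvO2) * 10 dL/L
VO2 = 4.914 * 3.4 * 10
VO2 = 167.1 mL/min


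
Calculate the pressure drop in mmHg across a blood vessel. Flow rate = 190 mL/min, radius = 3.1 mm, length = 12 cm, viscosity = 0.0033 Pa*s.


dP = 8*mu*L*Q / (pi*r^4)
Q = 190 mL/min = 3.16667e-06 m^3/s
dP = 34.5773 Pa = 34.5773 / 133.322 mmHg = 0.2594 mmHg


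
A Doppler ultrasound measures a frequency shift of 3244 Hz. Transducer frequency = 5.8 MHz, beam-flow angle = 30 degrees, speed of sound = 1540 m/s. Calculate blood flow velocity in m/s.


v = fd * c / (2 * f0 * cos(theta))
v = 3244 * 1540 / (2 * 5.8000e+06 * cos(30))
v = 0.4973 m/s


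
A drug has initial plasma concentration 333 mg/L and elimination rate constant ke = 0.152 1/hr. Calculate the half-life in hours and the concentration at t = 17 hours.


t_half = ln(2) / ke = 0.693147 / 0.152 = 4.56 hr
C(t) = C0 * exp(-ke*t) = 333 * exp(-0.152*17)
C(17) = 25.13 mg/L


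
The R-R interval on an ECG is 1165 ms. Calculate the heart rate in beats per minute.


HR = 60 / RR_interval(s)
RR = 1165 ms = 1.165 s
HR = 60 / 1.165 = 51.5 bpm


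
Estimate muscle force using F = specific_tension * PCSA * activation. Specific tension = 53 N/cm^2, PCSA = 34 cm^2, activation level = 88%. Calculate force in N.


F = sigma * PCSA * activation
F = 53 * 34 * 0.88
F = 1586 N


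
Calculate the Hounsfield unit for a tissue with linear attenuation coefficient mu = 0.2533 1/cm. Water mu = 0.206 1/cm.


HU = ((mu_tissue - mu_water) / mu_water) * 1000
HU = ((0.2533 - 0.206) / 0.206) * 1000
HU = 229.6


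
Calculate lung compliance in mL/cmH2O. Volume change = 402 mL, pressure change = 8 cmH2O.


C = dV / dP
C = 402 / 8
C = 50.25 mL/cmH2O


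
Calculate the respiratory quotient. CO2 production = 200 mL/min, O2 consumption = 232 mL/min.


RQ = VCO2 / VO2
RQ = 200 / 232
RQ = 0.8621


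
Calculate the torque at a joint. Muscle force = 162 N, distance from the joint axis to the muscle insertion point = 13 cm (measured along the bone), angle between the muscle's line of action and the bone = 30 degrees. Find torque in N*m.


Torque = F * d * sin(theta)   (moment arm = d*sin(theta))
d = 13 cm = 0.13 m
Torque = 162 * 0.13 * sin(30)
Torque = 10.53 N*m


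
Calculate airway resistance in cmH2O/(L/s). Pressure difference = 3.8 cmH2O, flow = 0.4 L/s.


R = dP / flow
R = 3.8 / 0.4
R = 9.5 cmH2O/(L/s)


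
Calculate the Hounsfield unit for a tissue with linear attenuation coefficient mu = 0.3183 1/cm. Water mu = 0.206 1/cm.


HU = ((mu_tissue - mu_water) / mu_water) * 1000
HU = ((0.3183 - 0.206) / 0.206) * 1000
HU = 545.1


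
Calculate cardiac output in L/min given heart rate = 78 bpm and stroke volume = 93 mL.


CO = HR * SV
CO = 78 * 93 / 1000
CO = 7.254 L/min


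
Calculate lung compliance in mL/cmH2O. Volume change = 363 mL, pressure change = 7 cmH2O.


C = dV / dP
C = 363 / 7
C = 51.86 mL/cmH2O


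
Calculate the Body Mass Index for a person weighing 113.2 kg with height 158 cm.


BMI = weight / height^2
height = 158 cm = 1.58 m
BMI = 113.2 / 1.58^2
BMI = 45.35 kg/m^2


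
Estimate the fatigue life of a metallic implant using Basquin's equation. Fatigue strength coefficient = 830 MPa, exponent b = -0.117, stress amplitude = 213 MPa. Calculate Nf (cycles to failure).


sigma_a = sigma_f' * (2Nf)^b
2Nf = (sigma_a/sigma_f')^(1/b)
2Nf = (213/830)^(1/-0.117)
2Nf = 111867.78
Nf = 5.593e+04


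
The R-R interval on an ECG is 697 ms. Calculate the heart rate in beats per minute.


HR = 60 / RR_interval(s)
RR = 697 ms = 0.697 s
HR = 60 / 0.697 = 86.08 bpm


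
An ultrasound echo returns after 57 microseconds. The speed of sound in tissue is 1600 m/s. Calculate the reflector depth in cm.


depth = c * t / 2
t = 57 us = 5.7000e-05 s
depth = 1600 * 5.7000e-05 / 2
depth = 0.0456 m = 4.56 cm


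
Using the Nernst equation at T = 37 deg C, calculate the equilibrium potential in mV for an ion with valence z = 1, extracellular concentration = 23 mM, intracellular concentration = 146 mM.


E = (RT/(zF)) * ln(C_out/C_in)
T = 37 + 273.15 = 310.15 K
E = (8.314 * 310.15 / (1 * 96485)) * ln(23/146)
E = -49.39 mV


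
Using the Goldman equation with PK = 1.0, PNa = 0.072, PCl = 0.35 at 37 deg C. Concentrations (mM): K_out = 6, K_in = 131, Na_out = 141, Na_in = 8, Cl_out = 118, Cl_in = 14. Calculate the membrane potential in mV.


Vm = (RT/F)*ln((PK*Ko + PNa*Nao + PCl*Cli)/(PK*Ki + PNa*Nai + PCl*Clo))
Numer = 21.052, Denom = 172.876
Vm = -56.27 mV


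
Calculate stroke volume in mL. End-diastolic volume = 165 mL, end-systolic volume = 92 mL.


SV = EDV - ESV
SV = 165 - 92
SV = 73 mL


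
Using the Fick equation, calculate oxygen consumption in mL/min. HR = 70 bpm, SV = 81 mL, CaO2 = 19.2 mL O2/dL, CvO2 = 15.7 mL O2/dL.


CO = HR*SV = 70*81/1000 = 5.67 L/min
a-v O2 diff = 19.2 - 15.7 = 3.5 mL/dL
VO2 = CO * (CaO2-CvO2) * 10 dL/L
VO2 = 5.67 * 3.5 * 10
VO2 = 198.4 mL/min


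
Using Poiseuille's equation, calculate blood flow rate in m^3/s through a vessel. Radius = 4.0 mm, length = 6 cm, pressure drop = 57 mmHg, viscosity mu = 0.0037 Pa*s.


Q = pi*r^4*dP / (8*mu*L)
r = 0.004 m, L = 0.06 m
dP = 57 mmHg = 7599.354 Pa
Q = 0.003441 m^3/s


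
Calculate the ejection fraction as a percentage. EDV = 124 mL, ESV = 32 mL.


SV = EDV - ESV = 124 - 32 = 92 mL
EF = SV/EDV * 100 = 92/124 * 100
EF = 74.19%


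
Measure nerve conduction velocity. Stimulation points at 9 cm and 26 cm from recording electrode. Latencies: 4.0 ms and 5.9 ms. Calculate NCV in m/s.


Distance = (26 - 9) / 100 = 0.17 m
dt = (5.9 - 4.0) / 1000 = 0.0019 s
NCV = dist / dt = 89.47 m/s


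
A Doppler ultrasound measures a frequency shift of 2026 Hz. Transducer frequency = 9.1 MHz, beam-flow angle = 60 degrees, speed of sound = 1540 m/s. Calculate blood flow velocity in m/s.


v = fd * c / (2 * f0 * cos(theta))
v = 2026 * 1540 / (2 * 9.1000e+06 * cos(60))
v = 0.3429 m/s


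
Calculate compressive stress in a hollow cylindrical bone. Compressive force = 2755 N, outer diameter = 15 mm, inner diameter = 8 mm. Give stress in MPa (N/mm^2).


A = pi*(r_o^2 - r_i^2)
r_o = 7.5 mm, r_i = 4 mm
A = 126.449 mm^2
sigma = F/A = 2755 / 126.449
sigma = 21.79 MPa


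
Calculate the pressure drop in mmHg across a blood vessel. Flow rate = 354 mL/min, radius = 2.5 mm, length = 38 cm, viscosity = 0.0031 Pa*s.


dP = 8*mu*L*Q / (pi*r^4)
Q = 354 mL/min = 5.9e-06 m^3/s
dP = 453.083 Pa = 453.083 / 133.322 mmHg = 3.398 mmHg


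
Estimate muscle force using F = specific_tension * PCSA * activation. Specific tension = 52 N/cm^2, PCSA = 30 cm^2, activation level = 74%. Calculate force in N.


F = sigma * PCSA * activation
F = 52 * 30 * 0.74
F = 1154 N


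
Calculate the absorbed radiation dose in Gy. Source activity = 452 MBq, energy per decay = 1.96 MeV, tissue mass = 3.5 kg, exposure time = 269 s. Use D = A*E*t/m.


A = 452 MBq = 4.5200e+08 Bq
E = 1.96 MeV = 3.13992e-13 J
D = A*E*t/m = 4.5200e+08*3.13992e-13*269/3.5
D = 0.01091 Gy


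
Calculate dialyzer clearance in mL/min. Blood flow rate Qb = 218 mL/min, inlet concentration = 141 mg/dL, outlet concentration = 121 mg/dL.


K = Qb * (Cb_in - Cb_out) / Cb_in
K = 218 * (141 - 121) / 141
K = 30.92 mL/min


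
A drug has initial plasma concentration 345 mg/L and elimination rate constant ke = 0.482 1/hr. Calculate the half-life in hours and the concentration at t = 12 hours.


t_half = ln(2) / ke = 0.693147 / 0.482 = 1.438 hr
C(t) = C0 * exp(-ke*t) = 345 * exp(-0.482*12)
C(12) = 1.061 mg/L


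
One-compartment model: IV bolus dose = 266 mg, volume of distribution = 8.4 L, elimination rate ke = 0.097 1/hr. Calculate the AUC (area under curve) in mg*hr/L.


C0 = Dose/Vd = 266/8.4 = 31.6667 mg/L
AUC = C0/ke = 31.6667/0.097
AUC = 326.5 mg*hr/L


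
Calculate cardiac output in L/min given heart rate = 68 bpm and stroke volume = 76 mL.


CO = HR * SV
CO = 68 * 76 / 1000
CO = 5.168 L/min


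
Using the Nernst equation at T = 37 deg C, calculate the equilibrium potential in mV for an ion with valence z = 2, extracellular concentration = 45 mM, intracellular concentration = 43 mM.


E = (RT/(zF)) * ln(C_out/C_in)
T = 37 + 273.15 = 310.15 K
E = (8.314 * 310.15 / (2 * 96485)) * ln(45/43)
E = 0.6075 mV


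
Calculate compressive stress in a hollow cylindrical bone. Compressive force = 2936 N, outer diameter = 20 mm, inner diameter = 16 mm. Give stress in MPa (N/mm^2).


A = pi*(r_o^2 - r_i^2)
r_o = 10 mm, r_i = 8 mm
A = 113.097 mm^2
sigma = F/A = 2936 / 113.097
sigma = 25.96 MPa


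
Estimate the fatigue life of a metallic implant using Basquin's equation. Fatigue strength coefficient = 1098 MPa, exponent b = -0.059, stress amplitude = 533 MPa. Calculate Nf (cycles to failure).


sigma_a = sigma_f' * (2Nf)^b
2Nf = (sigma_a/sigma_f')^(1/b)
2Nf = (533/1098)^(1/-0.059)
2Nf = 208889.92
Nf = 1.044e+05


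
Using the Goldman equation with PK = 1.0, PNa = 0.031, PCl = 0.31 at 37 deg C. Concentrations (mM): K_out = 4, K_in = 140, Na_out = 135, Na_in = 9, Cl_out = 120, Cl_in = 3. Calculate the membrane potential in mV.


Vm = (RT/F)*ln((PK*Ko + PNa*Nao + PCl*Cli)/(PK*Ki + PNa*Nai + PCl*Clo))
Numer = 9.115, Denom = 177.479
Vm = -79.35 mV


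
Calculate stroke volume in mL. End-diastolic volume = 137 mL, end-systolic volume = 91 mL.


SV = EDV - ESV
SV = 137 - 91
SV = 46 mL


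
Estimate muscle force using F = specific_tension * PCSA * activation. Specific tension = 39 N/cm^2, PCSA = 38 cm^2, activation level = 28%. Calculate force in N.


F = sigma * PCSA * activation
F = 39 * 38 * 0.28
F = 415 N


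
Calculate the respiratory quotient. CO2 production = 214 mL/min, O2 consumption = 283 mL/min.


RQ = VCO2 / VO2
RQ = 214 / 283
RQ = 0.7562


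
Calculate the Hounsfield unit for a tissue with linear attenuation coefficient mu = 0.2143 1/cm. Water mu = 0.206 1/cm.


HU = ((mu_tissue - mu_water) / mu_water) * 1000
HU = ((0.2143 - 0.206) / 0.206) * 1000
HU = 40.29


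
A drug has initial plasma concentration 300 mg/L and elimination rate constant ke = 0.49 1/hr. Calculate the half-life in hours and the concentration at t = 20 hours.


t_half = ln(2) / ke = 0.693147 / 0.49 = 1.415 hr
C(t) = C0 * exp(-ke*t) = 300 * exp(-0.49*20)
C(20) = 0.01664 mg/L


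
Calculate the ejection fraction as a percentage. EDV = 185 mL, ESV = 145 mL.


SV = EDV - ESV = 185 - 145 = 40 mL
EF = SV/EDV * 100 = 40/185 * 100
EF = 21.62%


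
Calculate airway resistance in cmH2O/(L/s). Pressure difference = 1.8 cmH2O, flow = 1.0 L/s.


R = dP / flow
R = 1.8 / 1.0
R = 1.8 cmH2O/(L/s)


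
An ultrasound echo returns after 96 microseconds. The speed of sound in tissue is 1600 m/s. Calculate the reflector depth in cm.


depth = c * t / 2
t = 96 us = 9.6000e-05 s
depth = 1600 * 9.6000e-05 / 2
depth = 0.0768 m = 7.68 cm


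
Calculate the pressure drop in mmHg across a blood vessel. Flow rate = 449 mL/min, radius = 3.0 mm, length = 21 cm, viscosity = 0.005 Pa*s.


dP = 8*mu*L*Q / (pi*r^4)
Q = 449 mL/min = 7.48333e-06 m^3/s
dP = 247.024 Pa = 247.024 / 133.322 mmHg = 1.853 mmHg


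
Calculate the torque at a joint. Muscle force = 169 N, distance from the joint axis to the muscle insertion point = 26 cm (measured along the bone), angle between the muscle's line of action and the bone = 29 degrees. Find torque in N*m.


Torque = F * d * sin(theta)   (moment arm = d*sin(theta))
d = 26 cm = 0.26 m
Torque = 169 * 0.26 * sin(29)
Torque = 21.3 N*m


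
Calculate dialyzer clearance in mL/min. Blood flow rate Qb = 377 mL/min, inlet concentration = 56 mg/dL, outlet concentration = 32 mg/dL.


K = Qb * (Cb_in - Cb_out) / Cb_in
K = 377 * (56 - 32) / 56
K = 161.6 mL/min


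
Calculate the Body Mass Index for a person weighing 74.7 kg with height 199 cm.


BMI = weight / height^2
height = 199 cm = 1.99 m
BMI = 74.7 / 1.99^2
BMI = 18.86 kg/m^2


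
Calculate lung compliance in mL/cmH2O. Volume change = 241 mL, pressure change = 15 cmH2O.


C = dV / dP
C = 241 / 15
C = 16.07 mL/cmH2O


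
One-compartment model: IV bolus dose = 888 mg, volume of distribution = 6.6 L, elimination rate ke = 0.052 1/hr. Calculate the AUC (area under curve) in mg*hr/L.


C0 = Dose/Vd = 888/6.6 = 134.545 mg/L
AUC = C0/ke = 134.545/0.052
AUC = 2587 mg*hr/L


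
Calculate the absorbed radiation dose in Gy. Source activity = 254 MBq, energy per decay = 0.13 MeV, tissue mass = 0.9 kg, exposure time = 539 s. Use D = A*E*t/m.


A = 254 MBq = 2.5400e+08 Bq
E = 0.13 MeV = 2.0826e-14 J
D = A*E*t/m = 2.5400e+08*2.0826e-14*539/0.9
D = 0.003168 Gy


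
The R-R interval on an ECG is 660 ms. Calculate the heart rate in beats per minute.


HR = 60 / RR_interval(s)
RR = 660 ms = 0.66 s
HR = 60 / 0.66 = 90.91 bpm


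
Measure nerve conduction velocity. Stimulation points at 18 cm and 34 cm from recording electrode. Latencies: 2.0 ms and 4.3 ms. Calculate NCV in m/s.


Distance = (34 - 18) / 100 = 0.16 m
dt = (4.3 - 2.0) / 1000 = 0.0023 s
NCV = dist / dt = 69.57 m/s


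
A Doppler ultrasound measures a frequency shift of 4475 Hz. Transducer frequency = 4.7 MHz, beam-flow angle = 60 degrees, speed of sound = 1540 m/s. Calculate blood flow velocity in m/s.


v = fd * c / (2 * f0 * cos(theta))
v = 4475 * 1540 / (2 * 4.7000e+06 * cos(60))
v = 1.466 m/s


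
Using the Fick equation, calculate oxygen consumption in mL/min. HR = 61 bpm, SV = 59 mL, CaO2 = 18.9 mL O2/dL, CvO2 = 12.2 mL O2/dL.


CO = HR*SV = 61*59/1000 = 3.599 L/min
a-v O2 diff = 18.9 - 12.2 = 6.7 mL/dL
VO2 = CO * (CaO2-CvO2) * 10 dL/L
VO2 = 3.599 * 6.7 * 10
VO2 = 241.1 mL/min


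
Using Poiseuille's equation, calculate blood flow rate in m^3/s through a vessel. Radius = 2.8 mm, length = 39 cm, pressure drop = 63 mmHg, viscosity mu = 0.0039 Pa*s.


Q = pi*r^4*dP / (8*mu*L)
r = 0.0028 m, L = 0.39 m
dP = 63 mmHg = 8399.286 Pa
Q = 1.3329e-04 m^3/s


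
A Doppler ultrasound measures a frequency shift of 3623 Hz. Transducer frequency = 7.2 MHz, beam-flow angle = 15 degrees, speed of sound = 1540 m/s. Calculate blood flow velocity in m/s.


v = fd * c / (2 * f0 * cos(theta))
v = 3623 * 1540 / (2 * 7.2000e+06 * cos(15))
v = 0.4011 m/s


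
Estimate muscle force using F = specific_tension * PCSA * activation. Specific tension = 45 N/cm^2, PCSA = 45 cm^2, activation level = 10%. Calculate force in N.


F = sigma * PCSA * activation
F = 45 * 45 * 0.1
F = 202.5 N


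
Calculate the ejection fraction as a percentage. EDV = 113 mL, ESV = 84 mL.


SV = EDV - ESV = 113 - 84 = 29 mL
EF = SV/EDV * 100 = 29/113 * 100
EF = 25.66%


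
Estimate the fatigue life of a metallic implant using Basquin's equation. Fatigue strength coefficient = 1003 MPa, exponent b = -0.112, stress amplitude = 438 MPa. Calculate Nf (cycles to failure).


sigma_a = sigma_f' * (2Nf)^b
2Nf = (sigma_a/sigma_f')^(1/b)
2Nf = (438/1003)^(1/-0.112)
2Nf = 1632.0726
Nf = 816


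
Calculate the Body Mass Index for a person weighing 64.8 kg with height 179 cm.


BMI = weight / height^2
height = 179 cm = 1.79 m
BMI = 64.8 / 1.79^2
BMI = 20.22 kg/m^2


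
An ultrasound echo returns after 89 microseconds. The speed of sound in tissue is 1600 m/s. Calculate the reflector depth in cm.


depth = c * t / 2
t = 89 us = 8.9000e-05 s
depth = 1600 * 8.9000e-05 / 2
depth = 0.0712 m = 7.12 cm


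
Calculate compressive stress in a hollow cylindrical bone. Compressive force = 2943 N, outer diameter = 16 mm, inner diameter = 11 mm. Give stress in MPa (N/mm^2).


A = pi*(r_o^2 - r_i^2)
r_o = 8 mm, r_i = 5.5 mm
A = 106.029 mm^2
sigma = F/A = 2943 / 106.029
sigma = 27.76 MPa


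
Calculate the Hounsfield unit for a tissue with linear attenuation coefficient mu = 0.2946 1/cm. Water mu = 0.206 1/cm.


HU = ((mu_tissue - mu_water) / mu_water) * 1000
HU = ((0.2946 - 0.206) / 0.206) * 1000
HU = 430.1


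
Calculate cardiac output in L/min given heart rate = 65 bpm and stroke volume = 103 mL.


CO = HR * SV
CO = 65 * 103 / 1000
CO = 6.695 L/min


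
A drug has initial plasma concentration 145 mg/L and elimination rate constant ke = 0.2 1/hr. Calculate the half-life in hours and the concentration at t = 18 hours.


t_half = ln(2) / ke = 0.693147 / 0.2 = 3.466 hr
C(t) = C0 * exp(-ke*t) = 145 * exp(-0.2*18)
C(18) = 3.962 mg/L


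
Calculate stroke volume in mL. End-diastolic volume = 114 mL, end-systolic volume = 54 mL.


SV = EDV - ESV
SV = 114 - 54
SV = 60 mL


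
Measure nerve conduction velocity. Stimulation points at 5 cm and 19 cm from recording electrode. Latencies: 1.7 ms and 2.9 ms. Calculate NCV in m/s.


Distance = (19 - 5) / 100 = 0.14 m
dt = (2.9 - 1.7) / 1000 = 0.0012 s
NCV = dist / dt = 116.7 m/s


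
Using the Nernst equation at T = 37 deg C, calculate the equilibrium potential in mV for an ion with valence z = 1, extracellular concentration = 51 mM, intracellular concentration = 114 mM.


E = (RT/(zF)) * ln(C_out/C_in)
T = 37 + 273.15 = 310.15 K
E = (8.314 * 310.15 / (1 * 96485)) * ln(51/114)
E = -21.5 mV


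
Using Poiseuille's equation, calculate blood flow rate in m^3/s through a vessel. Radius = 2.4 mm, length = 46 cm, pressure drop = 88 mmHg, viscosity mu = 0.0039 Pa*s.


Q = pi*r^4*dP / (8*mu*L)
r = 0.0024 m, L = 0.46 m
dP = 88 mmHg = 11732.336 Pa
Q = 8.5205e-05 m^3/s


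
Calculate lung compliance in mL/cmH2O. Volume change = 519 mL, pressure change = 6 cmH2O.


C = dV / dP
C = 519 / 6
C = 86.5 mL/cmH2O


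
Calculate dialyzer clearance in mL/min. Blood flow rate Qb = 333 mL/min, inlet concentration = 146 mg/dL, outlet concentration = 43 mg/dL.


K = Qb * (Cb_in - Cb_out) / Cb_in
K = 333 * (146 - 43) / 146
K = 234.9 mL/min


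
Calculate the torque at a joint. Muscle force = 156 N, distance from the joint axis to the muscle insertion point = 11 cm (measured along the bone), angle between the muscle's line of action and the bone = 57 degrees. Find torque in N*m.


Torque = F * d * sin(theta)   (moment arm = d*sin(theta))
d = 11 cm = 0.11 m
Torque = 156 * 0.11 * sin(57)
Torque = 14.39 N*m


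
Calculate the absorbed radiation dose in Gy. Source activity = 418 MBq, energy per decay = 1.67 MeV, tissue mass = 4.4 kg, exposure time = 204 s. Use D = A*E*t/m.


A = 418 MBq = 4.1800e+08 Bq
E = 1.67 MeV = 2.67534e-13 J
D = A*E*t/m = 4.1800e+08*2.67534e-13*204/4.4
D = 0.005185 Gy


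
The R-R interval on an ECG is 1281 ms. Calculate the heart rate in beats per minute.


HR = 60 / RR_interval(s)
RR = 1281 ms = 1.281 s
HR = 60 / 1.281 = 46.84 bpm


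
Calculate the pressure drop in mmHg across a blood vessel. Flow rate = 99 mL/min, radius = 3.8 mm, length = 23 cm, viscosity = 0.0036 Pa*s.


dP = 8*mu*L*Q / (pi*r^4)
Q = 99 mL/min = 1.65e-06 m^3/s
dP = 16.6848 Pa = 16.6848 / 133.322 mmHg = 0.1251 mmHg


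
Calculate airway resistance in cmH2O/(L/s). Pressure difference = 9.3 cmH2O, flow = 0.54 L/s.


R = dP / flow
R = 9.3 / 0.54
R = 17.22 cmH2O/(L/s)


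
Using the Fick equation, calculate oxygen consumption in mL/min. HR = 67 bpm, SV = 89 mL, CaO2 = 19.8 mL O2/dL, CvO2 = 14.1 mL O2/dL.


CO = HR*SV = 67*89/1000 = 5.963 L/min
a-v O2 diff = 19.8 - 14.1 = 5.7 mL/dL
VO2 = CO * (CaO2-CvO2) * 10 dL/L
VO2 = 5.963 * 5.7 * 10
VO2 = 339.9 mL/min


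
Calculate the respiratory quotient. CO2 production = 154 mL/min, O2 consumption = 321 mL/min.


RQ = VCO2 / VO2
RQ = 154 / 321
RQ = 0.4798


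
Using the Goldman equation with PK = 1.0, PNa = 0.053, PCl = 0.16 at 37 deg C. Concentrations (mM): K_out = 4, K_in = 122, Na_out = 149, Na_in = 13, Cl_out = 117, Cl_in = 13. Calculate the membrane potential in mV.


Vm = (RT/F)*ln((PK*Ko + PNa*Nao + PCl*Cli)/(PK*Ki + PNa*Nai + PCl*Clo))
Numer = 13.977, Denom = 141.409
Vm = -61.85 mV


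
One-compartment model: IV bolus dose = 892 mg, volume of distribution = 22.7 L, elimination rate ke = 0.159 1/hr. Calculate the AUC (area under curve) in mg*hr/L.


C0 = Dose/Vd = 892/22.7 = 39.2952 mg/L
AUC = C0/ke = 39.2952/0.159
AUC = 247.1 mg*hr/L


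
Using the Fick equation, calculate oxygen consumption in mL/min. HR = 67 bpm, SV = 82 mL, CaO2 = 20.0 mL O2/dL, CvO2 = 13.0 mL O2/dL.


CO = HR*SV = 67*82/1000 = 5.494 L/min
a-v O2 diff = 20.0 - 13.0 = 7 mL/dL
VO2 = CO * (CaO2-CvO2) * 10 dL/L
VO2 = 5.494 * 7 * 10
VO2 = 384.6 mL/min


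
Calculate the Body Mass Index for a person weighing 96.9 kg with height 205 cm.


BMI = weight / height^2
height = 205 cm = 2.05 m
BMI = 96.9 / 2.05^2
BMI = 23.06 kg/m^2


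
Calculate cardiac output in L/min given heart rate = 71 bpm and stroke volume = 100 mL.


CO = HR * SV
CO = 71 * 100 / 1000
CO = 7.1 L/min


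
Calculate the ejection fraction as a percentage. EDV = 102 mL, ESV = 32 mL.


SV = EDV - ESV = 102 - 32 = 70 mL
EF = SV/EDV * 100 = 70/102 * 100
EF = 68.63%


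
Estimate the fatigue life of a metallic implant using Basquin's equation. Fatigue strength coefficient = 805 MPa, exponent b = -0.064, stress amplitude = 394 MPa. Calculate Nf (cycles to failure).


sigma_a = sigma_f' * (2Nf)^b
2Nf = (sigma_a/sigma_f')^(1/b)
2Nf = (394/805)^(1/-0.064)
2Nf = 70539.466
Nf = 3.527e+04


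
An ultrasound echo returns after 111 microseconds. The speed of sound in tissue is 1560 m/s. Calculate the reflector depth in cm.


depth = c * t / 2
t = 111 us = 1.1100e-04 s
depth = 1560 * 1.1100e-04 / 2
depth = 0.08658 m = 8.658 cm


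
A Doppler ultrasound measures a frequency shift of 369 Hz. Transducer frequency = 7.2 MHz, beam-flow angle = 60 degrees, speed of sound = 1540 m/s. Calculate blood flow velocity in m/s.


v = fd * c / (2 * f0 * cos(theta))
v = 369 * 1540 / (2 * 7.2000e+06 * cos(60))
v = 0.07892 m/s


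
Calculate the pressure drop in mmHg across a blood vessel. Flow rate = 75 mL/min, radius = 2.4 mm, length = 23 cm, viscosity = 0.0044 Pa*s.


dP = 8*mu*L*Q / (pi*r^4)
Q = 75 mL/min = 1.25e-06 m^3/s
dP = 97.0925 Pa = 97.0925 / 133.322 mmHg = 0.7283 mmHg


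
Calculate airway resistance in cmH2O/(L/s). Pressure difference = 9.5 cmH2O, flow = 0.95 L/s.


R = dP / flow
R = 9.5 / 0.95
R = 10 cmH2O/(L/s)


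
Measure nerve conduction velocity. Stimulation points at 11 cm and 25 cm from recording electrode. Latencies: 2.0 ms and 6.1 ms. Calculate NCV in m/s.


Distance = (25 - 11) / 100 = 0.14 m
dt = (6.1 - 2.0) / 1000 = 0.0041 s
NCV = dist / dt = 34.15 m/s


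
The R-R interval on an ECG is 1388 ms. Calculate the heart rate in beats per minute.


HR = 60 / RR_interval(s)
RR = 1388 ms = 1.388 s
HR = 60 / 1.388 = 43.23 bpm


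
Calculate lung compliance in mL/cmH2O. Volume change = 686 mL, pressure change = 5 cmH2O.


C = dV / dP
C = 686 / 5
C = 137.2 mL/cmH2O


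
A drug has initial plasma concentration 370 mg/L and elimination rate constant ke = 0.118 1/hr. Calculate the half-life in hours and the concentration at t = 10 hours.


t_half = ln(2) / ke = 0.693147 / 0.118 = 5.874 hr
C(t) = C0 * exp(-ke*t) = 370 * exp(-0.118*10)
C(10) = 113.7 mg/L


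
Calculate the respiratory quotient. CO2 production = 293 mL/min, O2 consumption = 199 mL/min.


RQ = VCO2 / VO2
RQ = 293 / 199
RQ = 1.472


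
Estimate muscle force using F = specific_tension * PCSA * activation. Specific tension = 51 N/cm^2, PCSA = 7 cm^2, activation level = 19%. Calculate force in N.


F = sigma * PCSA * activation
F = 51 * 7 * 0.19
F = 67.83 N


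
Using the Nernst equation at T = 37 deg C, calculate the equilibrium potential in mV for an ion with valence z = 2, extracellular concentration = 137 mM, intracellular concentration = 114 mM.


E = (RT/(zF)) * ln(C_out/C_in)
T = 37 + 273.15 = 310.15 K
E = (8.314 * 310.15 / (2 * 96485)) * ln(137/114)
E = 2.456 mV


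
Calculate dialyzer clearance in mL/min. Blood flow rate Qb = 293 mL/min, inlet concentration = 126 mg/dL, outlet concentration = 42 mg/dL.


K = Qb * (Cb_in - Cb_out) / Cb_in
K = 293 * (126 - 42) / 126
K = 195.3 mL/min


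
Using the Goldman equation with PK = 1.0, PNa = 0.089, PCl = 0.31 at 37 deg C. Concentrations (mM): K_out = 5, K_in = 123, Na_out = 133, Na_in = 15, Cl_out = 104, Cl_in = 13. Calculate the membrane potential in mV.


Vm = (RT/F)*ln((PK*Ko + PNa*Nao + PCl*Cli)/(PK*Ki + PNa*Nai + PCl*Clo))
Numer = 20.867, Denom = 156.575
Vm = -53.86 mV


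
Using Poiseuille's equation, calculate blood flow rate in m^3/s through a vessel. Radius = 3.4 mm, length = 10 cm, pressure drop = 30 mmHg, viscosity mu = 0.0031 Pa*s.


Q = pi*r^4*dP / (8*mu*L)
r = 0.0034 m, L = 0.1 m
dP = 30 mmHg = 3999.66 Pa
Q = 6.7708e-04 m^3/s


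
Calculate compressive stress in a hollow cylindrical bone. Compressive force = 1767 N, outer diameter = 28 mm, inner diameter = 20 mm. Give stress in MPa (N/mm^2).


A = pi*(r_o^2 - r_i^2)
r_o = 14 mm, r_i = 10 mm
A = 301.593 mm^2
sigma = F/A = 1767 / 301.593
sigma = 5.859 MPa


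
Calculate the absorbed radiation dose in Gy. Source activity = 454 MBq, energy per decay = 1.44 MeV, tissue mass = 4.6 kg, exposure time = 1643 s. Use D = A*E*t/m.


A = 454 MBq = 4.5400e+08 Bq
E = 1.44 MeV = 2.30688e-13 J
D = A*E*t/m = 4.5400e+08*2.30688e-13*1643/4.6
D = 0.03741 Gy


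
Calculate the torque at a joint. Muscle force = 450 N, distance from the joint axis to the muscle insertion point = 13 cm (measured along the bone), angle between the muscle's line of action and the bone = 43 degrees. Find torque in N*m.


Torque = F * d * sin(theta)   (moment arm = d*sin(theta))
d = 13 cm = 0.13 m
Torque = 450 * 0.13 * sin(43)
Torque = 39.9 N*m


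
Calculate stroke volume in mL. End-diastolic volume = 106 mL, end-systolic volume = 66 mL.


SV = EDV - ESV
SV = 106 - 66
SV = 40 mL


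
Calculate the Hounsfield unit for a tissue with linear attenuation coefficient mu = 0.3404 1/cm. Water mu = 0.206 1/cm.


HU = ((mu_tissue - mu_water) / mu_water) * 1000
HU = ((0.3404 - 0.206) / 0.206) * 1000
HU = 652.4


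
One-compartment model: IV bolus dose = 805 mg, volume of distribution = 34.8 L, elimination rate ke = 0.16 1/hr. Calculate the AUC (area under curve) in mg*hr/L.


C0 = Dose/Vd = 805/34.8 = 23.1322 mg/L
AUC = C0/ke = 23.1322/0.16
AUC = 144.6 mg*hr/L


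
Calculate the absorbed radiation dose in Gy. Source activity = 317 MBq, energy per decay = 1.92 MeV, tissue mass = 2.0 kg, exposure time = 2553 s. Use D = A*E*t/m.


A = 317 MBq = 3.1700e+08 Bq
E = 1.92 MeV = 3.07584e-13 J
D = A*E*t/m = 3.1700e+08*3.07584e-13*2553/2.0
D = 0.1245 Gy


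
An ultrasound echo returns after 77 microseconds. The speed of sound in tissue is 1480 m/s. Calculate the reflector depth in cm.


depth = c * t / 2
t = 77 us = 7.7000e-05 s
depth = 1480 * 7.7000e-05 / 2
depth = 0.05698 m = 5.698 cm


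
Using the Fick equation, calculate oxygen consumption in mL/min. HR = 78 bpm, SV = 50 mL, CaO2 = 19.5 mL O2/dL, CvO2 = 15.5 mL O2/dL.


CO = HR*SV = 78*50/1000 = 3.9 L/min
a-v O2 diff = 19.5 - 15.5 = 4 mL/dL
VO2 = CO * (CaO2-CvO2) * 10 dL/L
VO2 = 3.9 * 4 * 10
VO2 = 156 mL/min


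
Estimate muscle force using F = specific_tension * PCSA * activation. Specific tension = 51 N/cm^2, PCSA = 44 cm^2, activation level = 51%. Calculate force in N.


F = sigma * PCSA * activation
F = 51 * 44 * 0.51
F = 1144 N


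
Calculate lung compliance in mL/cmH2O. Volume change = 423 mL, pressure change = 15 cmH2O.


C = dV / dP
C = 423 / 15
C = 28.2 mL/cmH2O


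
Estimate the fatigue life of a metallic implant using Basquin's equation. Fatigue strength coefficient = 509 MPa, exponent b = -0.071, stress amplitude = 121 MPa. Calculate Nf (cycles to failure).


sigma_a = sigma_f' * (2Nf)^b
2Nf = (sigma_a/sigma_f')^(1/b)
2Nf = (121/509)^(1/-0.071)
2Nf = 6.1345181e+08
Nf = 3.0673e+08


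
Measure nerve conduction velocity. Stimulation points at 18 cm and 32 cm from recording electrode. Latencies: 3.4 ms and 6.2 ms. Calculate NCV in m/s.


Distance = (32 - 18) / 100 = 0.14 m
dt = (6.2 - 3.4) / 1000 = 0.0028 s
NCV = dist / dt = 50 m/s


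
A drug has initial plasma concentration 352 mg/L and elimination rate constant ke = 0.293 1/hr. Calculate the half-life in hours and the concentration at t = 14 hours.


t_half = ln(2) / ke = 0.693147 / 0.293 = 2.366 hr
C(t) = C0 * exp(-ke*t) = 352 * exp(-0.293*14)
C(14) = 5.822 mg/L


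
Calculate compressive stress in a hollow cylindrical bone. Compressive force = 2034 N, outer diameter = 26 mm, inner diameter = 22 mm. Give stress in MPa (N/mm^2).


A = pi*(r_o^2 - r_i^2)
r_o = 13 mm, r_i = 11 mm
A = 150.796 mm^2
sigma = F/A = 2034 / 150.796
sigma = 13.49 MPa


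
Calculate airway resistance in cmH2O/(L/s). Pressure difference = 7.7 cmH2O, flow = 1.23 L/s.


R = dP / flow
R = 7.7 / 1.23
R = 6.26 cmH2O/(L/s)


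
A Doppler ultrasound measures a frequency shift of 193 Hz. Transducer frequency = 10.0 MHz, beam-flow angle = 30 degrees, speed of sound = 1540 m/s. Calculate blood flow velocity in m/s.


v = fd * c / (2 * f0 * cos(theta))
v = 193 * 1540 / (2 * 1.0000e+07 * cos(30))
v = 0.01716 m/s


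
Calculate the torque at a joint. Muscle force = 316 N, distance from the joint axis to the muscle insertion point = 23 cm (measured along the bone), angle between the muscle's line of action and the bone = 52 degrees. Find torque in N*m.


Torque = F * d * sin(theta)   (moment arm = d*sin(theta))
d = 23 cm = 0.23 m
Torque = 316 * 0.23 * sin(52)
Torque = 57.27 N*m


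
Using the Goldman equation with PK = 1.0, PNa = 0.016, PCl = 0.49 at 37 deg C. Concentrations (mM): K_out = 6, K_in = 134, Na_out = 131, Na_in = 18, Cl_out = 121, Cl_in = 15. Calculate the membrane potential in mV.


Vm = (RT/F)*ln((PK*Ko + PNa*Nao + PCl*Cli)/(PK*Ki + PNa*Nai + PCl*Clo))
Numer = 15.446, Denom = 193.578
Vm = -67.57 mV
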